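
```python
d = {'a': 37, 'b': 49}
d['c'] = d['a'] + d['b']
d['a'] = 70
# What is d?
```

After line 1: d = {'a': 37, 'b': 49}
After line 2 (d['c'] = 37 + 49): d = {'a': 37, 'b': 49, 'c': 86}
After line 3: d = {'a': 70, 'b': 49, 'c': 86}

{'a': 70, 'b': 49, 'c': 86}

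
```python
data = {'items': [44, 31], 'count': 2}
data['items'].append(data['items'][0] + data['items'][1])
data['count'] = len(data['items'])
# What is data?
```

After line 1: data = {'items': [44, 31], 'count': 2}
After line 2 (append 44 + 31 = 75): data = {'items': [44, 31, 75], 'count': 2}
After line 3 (count = len(items) = 3): data = {'items': [44, 31, 75], 'count': 3}

{'items': [44, 31, 75], 'count': 3}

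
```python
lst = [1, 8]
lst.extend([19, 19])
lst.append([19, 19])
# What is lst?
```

After line 1: lst = [1, 8]
After line 2 (extend unpacks [19, 19]): lst = [1, 8, 19, 19]
After line 3 (append adds [19, 19] as single element): lst = [1, 8, 19, 19, [19, 19]]

[1, 8, 19, 19, [19, 19]]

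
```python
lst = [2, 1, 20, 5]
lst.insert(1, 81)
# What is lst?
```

[2, 81, 1, 20, 5]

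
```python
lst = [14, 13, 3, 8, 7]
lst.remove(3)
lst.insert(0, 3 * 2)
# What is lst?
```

After line 1: lst = [14, 13, 3, 8, 7]
After line 2 (remove first 3): lst = [14, 13, 8, 7]
After line 3 (insert 6 at index 0): lst = [6, 14, 13, 8, 7]

[6, 14, 13, 8, 7]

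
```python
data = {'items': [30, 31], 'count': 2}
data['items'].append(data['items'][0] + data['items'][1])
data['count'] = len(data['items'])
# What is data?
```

After line 1: data = {'items': [30, 31], 'count': 2}
After line 2 (append 30 + 31 = 61): data = {'items': [30, 31, 61], 'count': 2}
After line 3 (count = len(items) = 3): data = {'items': [30, 31, 61], 'count': 3}

{'items': [30, 31, 61], 'count': 3}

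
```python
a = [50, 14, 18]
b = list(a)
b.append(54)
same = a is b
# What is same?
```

After line 1: a = [50, 14, 18]
After line 2 (b = list(a) is a shallow copy, new object): a = [50, 14, 18], b = [50, 14, 18]
After line 3 (append only mutates b): a = [50, 14, 18], b = [50, 14, 18, 54]
After line 4 (same = a is b; different objects -> False): same = False

False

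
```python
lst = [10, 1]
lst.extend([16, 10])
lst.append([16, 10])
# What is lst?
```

After line 1: lst = [10, 1]
After line 2 (extend unpacks [16, 10]): lst = [10, 1, 16, 10]
After line 3 (append adds [16, 10] as single element): lst = [10, 1, 16, 10, [16, 10]]

[10, 1, 16, 10, [16, 10]]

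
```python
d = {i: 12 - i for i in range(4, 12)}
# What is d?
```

{4: 8, 5: 7, 6: 6, 7: 5, 8: 4, 9: 3, 10: 2, 11: 1}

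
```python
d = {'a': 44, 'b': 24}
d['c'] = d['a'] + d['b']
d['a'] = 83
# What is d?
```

After line 1: d = {'a': 44, 'b': 24}
After line 2 (d['c'] = 44 + 24): d = {'a': 44, 'b': 24, 'c': 68}
After line 3: d = {'a': 83, 'b': 24, 'c': 68}

{'a': 83, 'b': 24, 'c': 68}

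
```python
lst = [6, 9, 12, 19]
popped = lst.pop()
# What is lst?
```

[6, 9, 12]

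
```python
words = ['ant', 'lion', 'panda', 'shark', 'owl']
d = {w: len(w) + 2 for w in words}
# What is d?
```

{'ant': 5, 'lion': 6, 'panda': 7, 'shark': 7, 'owl': 5}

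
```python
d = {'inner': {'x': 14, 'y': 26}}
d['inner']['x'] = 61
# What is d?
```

After line 1: d = {'inner': {'x': 14, 'y': 26}}
After line 2 (inner x overwritten): d = {'inner': {'x': 61, 'y': 26}}

{'inner': {'x': 61, 'y': 26}}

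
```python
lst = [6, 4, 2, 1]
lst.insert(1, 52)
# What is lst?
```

[6, 52, 4, 2, 1]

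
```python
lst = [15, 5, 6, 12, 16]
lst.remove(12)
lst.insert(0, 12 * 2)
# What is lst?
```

After line 1: lst = [15, 5, 6, 12, 16]
After line 2 (remove first 12): lst = [15, 5, 6, 16]
After line 3 (insert 24 at index 0): lst = [24, 15, 5, 6, 16]

[24, 15, 5, 6, 16]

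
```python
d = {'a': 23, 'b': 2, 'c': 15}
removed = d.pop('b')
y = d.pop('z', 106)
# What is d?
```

After line 1: d = {'a': 23, 'b': 2, 'c': 15}
After line 2 (pop 'b' returns 2): d = {'a': 23, 'c': 15}, removed = 2
After line 3 (pop 'z' missing, returns default 106): d = {'a': 23, 'c': 15}, y = 106

{'a': 23, 'c': 15}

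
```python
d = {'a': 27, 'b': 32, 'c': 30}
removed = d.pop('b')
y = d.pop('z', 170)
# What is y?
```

After line 1: d = {'a': 27, 'b': 32, 'c': 30}
After line 2 (pop 'b' returns 32): d = {'a': 27, 'c': 30}, removed = 32
After line 3 (pop 'z' missing, returns default 170): d = {'a': 27, 'c': 30}, y = 170

170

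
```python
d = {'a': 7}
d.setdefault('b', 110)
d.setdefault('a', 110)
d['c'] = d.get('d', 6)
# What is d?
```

After line 1: d = {'a': 7}
After line 2 (setdefault adds 'b'=110): d = {'a': 7, 'b': 110}
After line 3 (setdefault 'a' no-op, already exists): d = {'a': 7, 'b': 110}
After line 4 (get('d', 6) returns default since 'd' not in d): d = {'a': 7, 'b': 110, 'c': 6}

{'a': 7, 'b': 110, 'c': 6}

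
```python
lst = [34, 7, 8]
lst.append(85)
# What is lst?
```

[34, 7, 8, 85]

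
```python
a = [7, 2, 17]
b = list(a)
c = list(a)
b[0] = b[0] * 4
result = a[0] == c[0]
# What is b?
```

After line 1: a = [7, 2, 17]
After line 2 (b = list(a), copy): a = [7, 2, 17], b = [7, 2, 17]
After line 3 (c = list(a) is a copy, new object): c = [7, 2, 17]
After line 4 (b[0] = 7 * 4 = 28; only b mutates (copy)): a = [7, 2, 17], b = [28, 2, 17], c = [7, 2, 17]
After line 5 (a[0] = 7, c[0] = 7; result = True)

[28, 2, 17]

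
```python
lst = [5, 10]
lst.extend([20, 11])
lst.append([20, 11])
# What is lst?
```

After line 1: lst = [5, 10]
After line 2 (extend unpacks [20, 11]): lst = [5, 10, 20, 11]
After line 3 (append adds [20, 11] as single element): lst = [5, 10, 20, 11, [20, 11]]

[5, 10, 20, 11, [20, 11]]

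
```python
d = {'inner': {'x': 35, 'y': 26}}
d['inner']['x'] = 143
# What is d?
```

After line 1: d = {'inner': {'x': 35, 'y': 26}}
After line 2 (inner x overwritten): d = {'inner': {'x': 143, 'y': 26}}

{'inner': {'x': 143, 'y': 26}}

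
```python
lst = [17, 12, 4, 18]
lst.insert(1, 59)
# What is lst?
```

[17, 59, 12, 4, 18]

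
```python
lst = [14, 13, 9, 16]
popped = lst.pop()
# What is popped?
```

16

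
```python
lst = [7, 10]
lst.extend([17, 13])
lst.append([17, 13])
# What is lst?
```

After line 1: lst = [7, 10]
After line 2 (extend unpacks [17, 13]): lst = [7, 10, 17, 13]
After line 3 (append adds [17, 13] as single element): lst = [7, 10, 17, 13, [17, 13]]

[7, 10, 17, 13, [17, 13]]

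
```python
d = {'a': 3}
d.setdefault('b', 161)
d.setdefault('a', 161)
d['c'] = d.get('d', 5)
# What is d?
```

After line 1: d = {'a': 3}
After line 2 (setdefault adds 'b'=161): d = {'a': 3, 'b': 161}
After line 3 (setdefault 'a' no-op, already exists): d = {'a': 3, 'b': 161}
After line 4 (get('d', 5) returns default since 'd' not in d): d = {'a': 3, 'b': 161, 'c': 5}

{'a': 3, 'b': 161, 'c': 5}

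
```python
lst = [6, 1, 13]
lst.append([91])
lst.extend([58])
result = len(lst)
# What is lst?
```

After line 1: lst = [6, 1, 13]
After line 2 (append adds [91] as single element): lst = [6, 1, 13, [91]]
After line 3 (extend unpacks [58], adds 58): lst = [6, 1, 13, [91], 58]
After line 4: result = len(lst) = 5

[6, 1, 13, [91], 58]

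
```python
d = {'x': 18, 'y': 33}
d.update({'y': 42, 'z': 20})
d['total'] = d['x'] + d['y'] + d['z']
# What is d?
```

After line 1: d = {'x': 18, 'y': 33}
After line 2 (y overwritten, z added): d = {'x': 18, 'y': 42, 'z': 20}
After line 3 (total = 18 + 42 + 20 = 80): d = {'x': 18, 'y': 42, 'z': 20, 'total': 80}

{'x': 18, 'y': 42, 'z': 20, 'total': 80}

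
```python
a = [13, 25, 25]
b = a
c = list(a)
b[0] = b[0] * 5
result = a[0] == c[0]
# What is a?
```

After line 1: a = [13, 25, 25]
After line 2 (b = a, alias): a = [13, 25, 25], b = [13, 25, 25]
After line 3 (c = list(a) is a copy, new object): c = [13, 25, 25]
After line 4 (b[0] = 13 * 5 = 65; mutates shared a/b): a = b = [65, 25, 25], c = [13, 25, 25]
After line 5 (a[0] = 65, c[0] = 13; result = False)

[65, 25, 25]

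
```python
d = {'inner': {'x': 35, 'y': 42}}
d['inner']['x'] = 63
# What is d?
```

After line 1: d = {'inner': {'x': 35, 'y': 42}}
After line 2 (inner x overwritten): d = {'inner': {'x': 63, 'y': 42}}

{'inner': {'x': 63, 'y': 42}}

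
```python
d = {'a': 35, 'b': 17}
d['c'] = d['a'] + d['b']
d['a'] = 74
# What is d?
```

After line 1: d = {'a': 35, 'b': 17}
After line 2 (d['c'] = 35 + 17): d = {'a': 35, 'b': 17, 'c': 52}
After line 3: d = {'a': 74, 'b': 17, 'c': 52}

{'a': 74, 'b': 17, 'c': 52}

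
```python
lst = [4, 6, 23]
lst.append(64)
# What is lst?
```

[4, 6, 23, 64]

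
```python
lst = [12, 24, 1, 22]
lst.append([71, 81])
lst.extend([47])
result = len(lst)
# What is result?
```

After line 1: lst = [12, 24, 1, 22]
After line 2 (append adds [71, 81] as single element): lst = [12, 24, 1, 22, [71, 81]]
After line 3 (extend unpacks [47], adds 47): lst = [12, 24, 1, 22, [71, 81], 47]
After line 4: result = len(lst) = 6

6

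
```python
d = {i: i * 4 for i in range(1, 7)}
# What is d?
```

{1: 4, 2: 8, 3: 12, 4: 16, 5: 20, 6: 24}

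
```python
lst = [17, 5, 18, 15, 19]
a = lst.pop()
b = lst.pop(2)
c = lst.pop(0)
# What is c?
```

After line 1: lst = [17, 5, 18, 15, 19]
After line 2 (pop() -> a = 19): lst = [17, 5, 18, 15]
After line 3 (pop(2) -> b = 18): lst = [17, 5, 15]
After line 4 (pop(0) -> c = 17): lst = [5, 15]

17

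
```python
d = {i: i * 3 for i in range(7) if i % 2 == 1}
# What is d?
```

{1: 3, 3: 9, 5: 15}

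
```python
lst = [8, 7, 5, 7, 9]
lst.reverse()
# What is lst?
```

[9, 7, 5, 7, 8]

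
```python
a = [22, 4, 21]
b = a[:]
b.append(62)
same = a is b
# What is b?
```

After line 1: a = [22, 4, 21]
After line 2 (b = a[:] is a shallow copy, new object): a = [22, 4, 21], b = [22, 4, 21]
After line 3 (append only mutates b): a = [22, 4, 21], b = [22, 4, 21, 62]
After line 4 (same = a is b; different objects -> False): same = False

[22, 4, 21, 62]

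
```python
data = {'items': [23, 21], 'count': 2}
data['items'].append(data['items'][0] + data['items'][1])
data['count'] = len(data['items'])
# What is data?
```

After line 1: data = {'items': [23, 21], 'count': 2}
After line 2 (append 23 + 21 = 44): data = {'items': [23, 21, 44], 'count': 2}
After line 3 (count = len(items) = 3): data = {'items': [23, 21, 44], 'count': 3}

{'items': [23, 21, 44], 'count': 3}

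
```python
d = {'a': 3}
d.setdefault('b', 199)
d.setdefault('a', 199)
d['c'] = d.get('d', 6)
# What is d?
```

After line 1: d = {'a': 3}
After line 2 (setdefault adds 'b'=199): d = {'a': 3, 'b': 199}
After line 3 (setdefault 'a' no-op, already exists): d = {'a': 3, 'b': 199}
After line 4 (get('d', 6) returns default since 'd' not in d): d = {'a': 3, 'b': 199, 'c': 6}

{'a': 3, 'b': 199, 'c': 6}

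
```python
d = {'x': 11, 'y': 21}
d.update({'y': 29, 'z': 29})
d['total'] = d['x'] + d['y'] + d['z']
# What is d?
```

After line 1: d = {'x': 11, 'y': 21}
After line 2 (y overwritten, z added): d = {'x': 11, 'y': 29, 'z': 29}
After line 3 (total = 11 + 29 + 29 = 69): d = {'x': 11, 'y': 29, 'z': 29, 'total': 69}

{'x': 11, 'y': 29, 'z': 29, 'total': 69}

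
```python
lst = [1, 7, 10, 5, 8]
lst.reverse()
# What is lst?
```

[8, 5, 10, 7, 1]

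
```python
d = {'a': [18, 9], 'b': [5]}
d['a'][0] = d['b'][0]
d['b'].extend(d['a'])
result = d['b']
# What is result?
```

After line 1: d = {'a': [18, 9], 'b': [5]}
After line 2 (a[0] = b[0] = 5): d = {'a': [5, 9], 'b': [5]}
After line 3 (b.extend(a) appends [5, 9]): d = {'a': [5, 9], 'b': [5, 5, 9]}
After line 4: result = d['b'] = [5, 5, 9]

[5, 5, 9]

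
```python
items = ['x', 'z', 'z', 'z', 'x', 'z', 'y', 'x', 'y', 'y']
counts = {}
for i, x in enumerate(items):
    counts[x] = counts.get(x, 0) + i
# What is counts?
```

Initial: counts = {}, items = ['x', 'z', 'z', 'z', 'x', 'z', 'y', 'x', 'y', 'y']
i=0, x='x': counts = {'x': 0}
i=1, x='z': counts = {'x': 0, 'z': 1}
i=2, x='z': counts = {'x': 0, 'z': 3}
i=3, x='z': counts = {'x': 0, 'z': 6}
i=4, x='x': counts = {'x': 4, 'z': 6}
i=5, x='z': counts = {'x': 4, 'z': 11}
i=6, x='y': counts = {'x': 4, 'z': 11, 'y': 6}
i=7, x='x': counts = {'x': 11, 'z': 11, 'y': 6}
i=8, x='y': counts = {'x': 11, 'z': 11, 'y': 14}
i=9, x='y': counts = {'x': 11, 'z': 11, 'y': 23}

{'x': 11, 'z': 11, 'y': 23}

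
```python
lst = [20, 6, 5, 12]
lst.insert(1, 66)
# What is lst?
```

[20, 66, 6, 5, 12]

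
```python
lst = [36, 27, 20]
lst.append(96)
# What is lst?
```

[36, 27, 20, 96]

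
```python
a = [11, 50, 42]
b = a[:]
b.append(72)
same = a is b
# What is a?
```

After line 1: a = [11, 50, 42]
After line 2 (b = a[:] is a shallow copy, new object): a = [11, 50, 42], b = [11, 50, 42]
After line 3 (append only mutates b): a = [11, 50, 42], b = [11, 50, 42, 72]
After line 4 (same = a is b; different objects -> False): same = False

[11, 50, 42]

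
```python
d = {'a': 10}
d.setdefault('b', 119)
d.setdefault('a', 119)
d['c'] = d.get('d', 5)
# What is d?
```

After line 1: d = {'a': 10}
After line 2 (setdefault adds 'b'=119): d = {'a': 10, 'b': 119}
After line 3 (setdefault 'a' no-op, already exists): d = {'a': 10, 'b': 119}
After line 4 (get('d', 5) returns default since 'd' not in d): d = {'a': 10, 'b': 119, 'c': 5}

{'a': 10, 'b': 119, 'c': 5}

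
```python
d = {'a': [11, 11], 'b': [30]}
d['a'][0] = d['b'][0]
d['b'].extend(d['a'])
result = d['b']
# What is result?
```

After line 1: d = {'a': [11, 11], 'b': [30]}
After line 2 (a[0] = b[0] = 30): d = {'a': [30, 11], 'b': [30]}
After line 3 (b.extend(a) appends [30, 11]): d = {'a': [30, 11], 'b': [30, 30, 11]}
After line 4: result = d['b'] = [30, 30, 11]

[30, 30, 11]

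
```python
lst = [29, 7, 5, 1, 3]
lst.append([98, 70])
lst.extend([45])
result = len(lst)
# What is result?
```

After line 1: lst = [29, 7, 5, 1, 3]
After line 2 (append adds [98, 70] as single element): lst = [29, 7, 5, 1, 3, [98, 70]]
After line 3 (extend unpacks [45], adds 45): lst = [29, 7, 5, 1, 3, [98, 70], 45]
After line 4: result = len(lst) = 7

7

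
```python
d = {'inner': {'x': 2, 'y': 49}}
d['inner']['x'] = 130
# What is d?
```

After line 1: d = {'inner': {'x': 2, 'y': 49}}
After line 2 (inner x overwritten): d = {'inner': {'x': 130, 'y': 49}}

{'inner': {'x': 130, 'y': 49}}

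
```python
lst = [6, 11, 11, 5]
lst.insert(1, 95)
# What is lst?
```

[6, 95, 11, 11, 5]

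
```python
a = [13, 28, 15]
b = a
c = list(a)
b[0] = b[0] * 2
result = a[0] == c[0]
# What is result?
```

After line 1: a = [13, 28, 15]
After line 2 (b = a, alias): a = [13, 28, 15], b = [13, 28, 15]
After line 3 (c = list(a) is a copy, new object): c = [13, 28, 15]
After line 4 (b[0] = 13 * 2 = 26; mutates shared a/b): a = b = [26, 28, 15], c = [13, 28, 15]
After line 5 (a[0] = 26, c[0] = 13; result = False)

False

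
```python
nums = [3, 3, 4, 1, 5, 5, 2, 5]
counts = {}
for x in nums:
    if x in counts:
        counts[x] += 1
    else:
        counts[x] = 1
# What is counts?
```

Initial: counts = {}, nums = [3, 3, 4, 1, 5, 5, 2, 5]
See 3: counts = {3: 1}
See 3: counts = {3: 2}
See 4: counts = {3: 2, 4: 1}
See 1: counts = {3: 2, 4: 1, 1: 1}
See 5: counts = {3: 2, 4: 1, 1: 1, 5: 1}
See 5: counts = {3: 2, 4: 1, 1: 1, 5: 2}
See 2: counts = {3: 2, 4: 1, 1: 1, 5: 2, 2: 1}
See 5: counts = {3: 2, 4: 1, 1: 1, 5: 3, 2: 1}

{3: 2, 4: 1, 1: 1, 5: 3, 2: 1}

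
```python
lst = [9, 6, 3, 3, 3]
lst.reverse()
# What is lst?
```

[3, 3, 3, 6, 9]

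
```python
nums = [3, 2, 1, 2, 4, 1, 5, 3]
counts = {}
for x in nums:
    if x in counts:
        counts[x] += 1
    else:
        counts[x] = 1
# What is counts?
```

Initial: counts = {}, nums = [3, 2, 1, 2, 4, 1, 5, 3]
See 3: counts = {3: 1}
See 2: counts = {3: 1, 2: 1}
See 1: counts = {3: 1, 2: 1, 1: 1}
See 2: counts = {3: 1, 2: 2, 1: 1}
See 4: counts = {3: 1, 2: 2, 1: 1, 4: 1}
See 1: counts = {3: 1, 2: 2, 1: 2, 4: 1}
See 5: counts = {3: 1, 2: 2, 1: 2, 4: 1, 5: 1}
See 3: counts = {3: 2, 2: 2, 1: 2, 4: 1, 5: 1}

{3: 2, 2: 2, 1: 2, 4: 1, 5: 1}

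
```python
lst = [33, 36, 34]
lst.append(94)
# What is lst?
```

[33, 36, 34, 94]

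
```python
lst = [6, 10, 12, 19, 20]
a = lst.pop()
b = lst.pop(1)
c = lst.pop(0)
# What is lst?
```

After line 1: lst = [6, 10, 12, 19, 20]
After line 2 (pop() -> a = 20): lst = [6, 10, 12, 19]
After line 3 (pop(1) -> b = 10): lst = [6, 12, 19]
After line 4 (pop(0) -> c = 6): lst = [12, 19]

[12, 19]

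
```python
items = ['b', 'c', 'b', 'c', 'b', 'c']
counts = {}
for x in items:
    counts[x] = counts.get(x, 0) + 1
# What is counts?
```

Initial: counts = {}, items = ['b', 'c', 'b', 'c', 'b', 'c']
See 'b': counts = {'b': 1}
See 'c': counts = {'b': 1, 'c': 1}
See 'b': counts = {'b': 2, 'c': 1}
See 'c': counts = {'b': 2, 'c': 2}
See 'b': counts = {'b': 3, 'c': 2}
See 'c': counts = {'b': 3, 'c': 3}

{'b': 3, 'c': 3}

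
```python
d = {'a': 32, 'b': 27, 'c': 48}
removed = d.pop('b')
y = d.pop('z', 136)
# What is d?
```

After line 1: d = {'a': 32, 'b': 27, 'c': 48}
After line 2 (pop 'b' returns 27): d = {'a': 32, 'c': 48}, removed = 27
After line 3 (pop 'z' missing, returns default 136): d = {'a': 32, 'c': 48}, y = 136

{'a': 32, 'c': 48}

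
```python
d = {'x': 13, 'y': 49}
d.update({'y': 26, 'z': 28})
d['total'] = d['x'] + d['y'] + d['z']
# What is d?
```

After line 1: d = {'x': 13, 'y': 49}
After line 2 (y overwritten, z added): d = {'x': 13, 'y': 26, 'z': 28}
After line 3 (total = 13 + 26 + 28 = 67): d = {'x': 13, 'y': 26, 'z': 28, 'total': 67}

{'x': 13, 'y': 26, 'z': 28, 'total': 67}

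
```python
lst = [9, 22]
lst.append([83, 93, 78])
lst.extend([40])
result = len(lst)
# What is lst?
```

After line 1: lst = [9, 22]
After line 2 (append adds [83, 93, 78] as single element): lst = [9, 22, [83, 93, 78]]
After line 3 (extend unpacks [40], adds 40): lst = [9, 22, [83, 93, 78], 40]
After line 4: result = len(lst) = 4

[9, 22, [83, 93, 78], 40]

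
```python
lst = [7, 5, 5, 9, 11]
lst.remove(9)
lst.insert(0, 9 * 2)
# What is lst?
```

After line 1: lst = [7, 5, 5, 9, 11]
After line 2 (remove first 9): lst = [7, 5, 5, 11]
After line 3 (insert 18 at index 0): lst = [18, 7, 5, 5, 11]

[18, 7, 5, 5, 11]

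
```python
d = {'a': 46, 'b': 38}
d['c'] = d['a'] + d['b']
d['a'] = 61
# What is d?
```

After line 1: d = {'a': 46, 'b': 38}
After line 2 (d['c'] = 46 + 38): d = {'a': 46, 'b': 38, 'c': 84}
After line 3: d = {'a': 61, 'b': 38, 'c': 84}

{'a': 61, 'b': 38, 'c': 84}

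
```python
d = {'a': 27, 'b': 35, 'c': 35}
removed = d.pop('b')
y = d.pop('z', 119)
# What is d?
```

After line 1: d = {'a': 27, 'b': 35, 'c': 35}
After line 2 (pop 'b' returns 35): d = {'a': 27, 'c': 35}, removed = 35
After line 3 (pop 'z' missing, returns default 119): d = {'a': 27, 'c': 35}, y = 119

{'a': 27, 'c': 35}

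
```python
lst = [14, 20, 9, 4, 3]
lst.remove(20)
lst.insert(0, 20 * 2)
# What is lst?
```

After line 1: lst = [14, 20, 9, 4, 3]
After line 2 (remove first 20): lst = [14, 9, 4, 3]
After line 3 (insert 40 at index 0): lst = [40, 14, 9, 4, 3]

[40, 14, 9, 4, 3]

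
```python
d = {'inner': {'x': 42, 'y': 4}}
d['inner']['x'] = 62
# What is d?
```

After line 1: d = {'inner': {'x': 42, 'y': 4}}
After line 2 (inner x overwritten): d = {'inner': {'x': 62, 'y': 4}}

{'inner': {'x': 62, 'y': 4}}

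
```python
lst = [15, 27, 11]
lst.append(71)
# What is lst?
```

[15, 27, 11, 71]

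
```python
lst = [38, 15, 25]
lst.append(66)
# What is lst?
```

[38, 15, 25, 66]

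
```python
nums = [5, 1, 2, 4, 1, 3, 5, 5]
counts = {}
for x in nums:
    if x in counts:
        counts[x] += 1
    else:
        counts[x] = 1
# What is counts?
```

Initial: counts = {}, nums = [5, 1, 2, 4, 1, 3, 5, 5]
See 5: counts = {5: 1}
See 1: counts = {5: 1, 1: 1}
See 2: counts = {5: 1, 1: 1, 2: 1}
See 4: counts = {5: 1, 1: 1, 2: 1, 4: 1}
See 1: counts = {5: 1, 1: 2, 2: 1, 4: 1}
See 3: counts = {5: 1, 1: 2, 2: 1, 4: 1, 3: 1}
See 5: counts = {5: 2, 1: 2, 2: 1, 4: 1, 3: 1}
See 5: counts = {5: 3, 1: 2, 2: 1, 4: 1, 3: 1}

{5: 3, 1: 2, 2: 1, 4: 1, 3: 1}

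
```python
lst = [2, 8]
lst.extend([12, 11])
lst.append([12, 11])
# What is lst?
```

After line 1: lst = [2, 8]
After line 2 (extend unpacks [12, 11]): lst = [2, 8, 12, 11]
After line 3 (append adds [12, 11] as single element): lst = [2, 8, 12, 11, [12, 11]]

[2, 8, 12, 11, [12, 11]]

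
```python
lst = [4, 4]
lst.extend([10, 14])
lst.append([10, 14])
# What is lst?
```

After line 1: lst = [4, 4]
After line 2 (extend unpacks [10, 14]): lst = [4, 4, 10, 14]
After line 3 (append adds [10, 14] as single element): lst = [4, 4, 10, 14, [10, 14]]

[4, 4, 10, 14, [10, 14]]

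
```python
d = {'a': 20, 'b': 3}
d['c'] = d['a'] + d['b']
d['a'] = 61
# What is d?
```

After line 1: d = {'a': 20, 'b': 3}
After line 2 (d['c'] = 20 + 3): d = {'a': 20, 'b': 3, 'c': 23}
After line 3: d = {'a': 61, 'b': 3, 'c': 23}

{'a': 61, 'b': 3, 'c': 23}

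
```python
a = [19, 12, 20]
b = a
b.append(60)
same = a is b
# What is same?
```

After line 1: a = [19, 12, 20]
After line 2 (b = a is an alias, same object): a = [19, 12, 20], b = [19, 12, 20]
After line 3 (b.append mutates the shared list): a = [19, 12, 20, 60], b = [19, 12, 20, 60]
After line 4 (same = a is b; same object -> True): same = True

True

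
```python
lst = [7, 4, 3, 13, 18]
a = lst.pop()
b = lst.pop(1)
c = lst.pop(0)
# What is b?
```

After line 1: lst = [7, 4, 3, 13, 18]
After line 2 (pop() -> a = 18): lst = [7, 4, 3, 13]
After line 3 (pop(1) -> b = 4): lst = [7, 3, 13]
After line 4 (pop(0) -> c = 7): lst = [3, 13]

4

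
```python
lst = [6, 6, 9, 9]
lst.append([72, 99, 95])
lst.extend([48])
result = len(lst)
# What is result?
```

After line 1: lst = [6, 6, 9, 9]
After line 2 (append adds [72, 99, 95] as single element): lst = [6, 6, 9, 9, [72, 99, 95]]
After line 3 (extend unpacks [48], adds 48): lst = [6, 6, 9, 9, [72, 99, 95], 48]
After line 4: result = len(lst) = 6

6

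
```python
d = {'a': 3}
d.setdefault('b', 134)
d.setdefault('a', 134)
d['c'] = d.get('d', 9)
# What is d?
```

After line 1: d = {'a': 3}
After line 2 (setdefault adds 'b'=134): d = {'a': 3, 'b': 134}
After line 3 (setdefault 'a' no-op, already exists): d = {'a': 3, 'b': 134}
After line 4 (get('d', 9) returns default since 'd' not in d): d = {'a': 3, 'b': 134, 'c': 9}

{'a': 3, 'b': 134, 'c': 9}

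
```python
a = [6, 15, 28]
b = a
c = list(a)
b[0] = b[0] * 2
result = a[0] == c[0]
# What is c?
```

After line 1: a = [6, 15, 28]
After line 2 (b = a, alias): a = [6, 15, 28], b = [6, 15, 28]
After line 3 (c = list(a) is a copy, new object): c = [6, 15, 28]
After line 4 (b[0] = 6 * 2 = 12; mutates shared a/b): a = b = [12, 15, 28], c = [6, 15, 28]
After line 5 (a[0] = 12, c[0] = 6; result = False)

[6, 15, 28]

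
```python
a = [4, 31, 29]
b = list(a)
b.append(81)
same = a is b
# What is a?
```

After line 1: a = [4, 31, 29]
After line 2 (b = list(a) is a shallow copy, new object): a = [4, 31, 29], b = [4, 31, 29]
After line 3 (append only mutates b): a = [4, 31, 29], b = [4, 31, 29, 81]
After line 4 (same = a is b; different objects -> False): same = False

[4, 31, 29]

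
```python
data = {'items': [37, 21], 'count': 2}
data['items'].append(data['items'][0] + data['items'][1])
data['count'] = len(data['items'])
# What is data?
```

After line 1: data = {'items': [37, 21], 'count': 2}
After line 2 (append 37 + 21 = 58): data = {'items': [37, 21, 58], 'count': 2}
After line 3 (count = len(items) = 3): data = {'items': [37, 21, 58], 'count': 3}

{'items': [37, 21, 58], 'count': 3}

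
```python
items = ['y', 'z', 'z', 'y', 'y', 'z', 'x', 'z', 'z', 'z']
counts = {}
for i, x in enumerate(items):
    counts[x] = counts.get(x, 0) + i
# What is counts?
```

Initial: counts = {}, items = ['y', 'z', 'z', 'y', 'y', 'z', 'x', 'z', 'z', 'z']
i=0, x='y': counts = {'y': 0}
i=1, x='z': counts = {'y': 0, 'z': 1}
i=2, x='z': counts = {'y': 0, 'z': 3}
i=3, x='y': counts = {'y': 3, 'z': 3}
i=4, x='y': counts = {'y': 7, 'z': 3}
i=5, x='z': counts = {'y': 7, 'z': 8}
i=6, x='x': counts = {'y': 7, 'z': 8, 'x': 6}
i=7, x='z': counts = {'y': 7, 'z': 15, 'x': 6}
i=8, x='z': counts = {'y': 7, 'z': 23, 'x': 6}
i=9, x='z': counts = {'y': 7, 'z': 32, 'x': 6}

{'y': 7, 'z': 32, 'x': 6}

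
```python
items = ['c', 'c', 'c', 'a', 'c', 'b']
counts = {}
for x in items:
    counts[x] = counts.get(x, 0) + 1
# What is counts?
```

Initial: counts = {}, items = ['c', 'c', 'c', 'a', 'c', 'b']
See 'c': counts = {'c': 1}
See 'c': counts = {'c': 2}
See 'c': counts = {'c': 3}
See 'a': counts = {'c': 3, 'a': 1}
See 'c': counts = {'c': 4, 'a': 1}
See 'b': counts = {'c': 4, 'a': 1, 'b': 1}

{'c': 4, 'a': 1, 'b': 1}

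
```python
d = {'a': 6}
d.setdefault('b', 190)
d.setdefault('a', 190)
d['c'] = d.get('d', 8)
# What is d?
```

After line 1: d = {'a': 6}
After line 2 (setdefault adds 'b'=190): d = {'a': 6, 'b': 190}
After line 3 (setdefault 'a' no-op, already exists): d = {'a': 6, 'b': 190}
After line 4 (get('d', 8) returns default since 'd' not in d): d = {'a': 6, 'b': 190, 'c': 8}

{'a': 6, 'b': 190, 'c': 8}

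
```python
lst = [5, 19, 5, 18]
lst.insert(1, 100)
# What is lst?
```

[5, 100, 19, 5, 18]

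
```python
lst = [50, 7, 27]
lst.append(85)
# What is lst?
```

[50, 7, 27, 85]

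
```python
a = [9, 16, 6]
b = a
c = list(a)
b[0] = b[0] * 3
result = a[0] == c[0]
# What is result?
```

After line 1: a = [9, 16, 6]
After line 2 (b = a, alias): a = [9, 16, 6], b = [9, 16, 6]
After line 3 (c = list(a) is a copy, new object): c = [9, 16, 6]
After line 4 (b[0] = 9 * 3 = 27; mutates shared a/b): a = b = [27, 16, 6], c = [9, 16, 6]
After line 5 (a[0] = 27, c[0] = 9; result = False)

False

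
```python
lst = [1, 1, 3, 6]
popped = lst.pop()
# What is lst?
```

[1, 1, 3]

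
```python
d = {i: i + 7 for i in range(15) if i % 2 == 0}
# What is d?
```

{0: 7, 2: 9, 4: 11, 6: 13, 8: 15, 10: 17, 12: 19, 14: 21}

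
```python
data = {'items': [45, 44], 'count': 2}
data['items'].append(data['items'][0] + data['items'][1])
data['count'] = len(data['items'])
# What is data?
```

After line 1: data = {'items': [45, 44], 'count': 2}
After line 2 (append 45 + 44 = 89): data = {'items': [45, 44, 89], 'count': 2}
After line 3 (count = len(items) = 3): data = {'items': [45, 44, 89], 'count': 3}

{'items': [45, 44, 89], 'count': 3}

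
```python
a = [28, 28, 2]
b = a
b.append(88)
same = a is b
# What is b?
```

After line 1: a = [28, 28, 2]
After line 2 (b = a is an alias, same object): a = [28, 28, 2], b = [28, 28, 2]
After line 3 (b.append mutates the shared list): a = [28, 28, 2, 88], b = [28, 28, 2, 88]
After line 4 (same = a is b; same object -> True): same = True

[28, 28, 2, 88]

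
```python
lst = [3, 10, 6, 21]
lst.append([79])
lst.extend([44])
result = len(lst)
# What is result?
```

After line 1: lst = [3, 10, 6, 21]
After line 2 (append adds [79] as single element): lst = [3, 10, 6, 21, [79]]
After line 3 (extend unpacks [44], adds 44): lst = [3, 10, 6, 21, [79], 44]
After line 4: result = len(lst) = 6

6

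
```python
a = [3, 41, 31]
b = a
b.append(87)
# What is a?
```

After line 1: a = [3, 41, 31]
After line 2 (b = a is an alias, same object): a = [3, 41, 31], b = [3, 41, 31]
After line 3 (b.append mutates the shared list): a = [3, 41, 31, 87], b = [3, 41, 31, 87]

[3, 41, 31, 87]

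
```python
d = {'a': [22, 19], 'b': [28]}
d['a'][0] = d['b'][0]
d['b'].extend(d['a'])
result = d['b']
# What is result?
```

After line 1: d = {'a': [22, 19], 'b': [28]}
After line 2 (a[0] = b[0] = 28): d = {'a': [28, 19], 'b': [28]}
After line 3 (b.extend(a) appends [28, 19]): d = {'a': [28, 19], 'b': [28, 28, 19]}
After line 4: result = d['b'] = [28, 28, 19]

[28, 28, 19]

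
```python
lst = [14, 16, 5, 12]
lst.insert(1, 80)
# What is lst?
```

[14, 80, 16, 5, 12]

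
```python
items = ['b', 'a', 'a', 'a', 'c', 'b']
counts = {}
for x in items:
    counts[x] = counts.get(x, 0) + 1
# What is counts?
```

Initial: counts = {}, items = ['b', 'a', 'a', 'a', 'c', 'b']
See 'b': counts = {'b': 1}
See 'a': counts = {'b': 1, 'a': 1}
See 'a': counts = {'b': 1, 'a': 2}
See 'a': counts = {'b': 1, 'a': 3}
See 'c': counts = {'b': 1, 'a': 3, 'c': 1}
See 'b': counts = {'b': 2, 'a': 3, 'c': 1}

{'b': 2, 'a': 3, 'c': 1}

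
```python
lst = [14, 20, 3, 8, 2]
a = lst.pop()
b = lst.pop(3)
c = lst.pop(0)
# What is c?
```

After line 1: lst = [14, 20, 3, 8, 2]
After line 2 (pop() -> a = 2): lst = [14, 20, 3, 8]
After line 3 (pop(3) -> b = 8): lst = [14, 20, 3]
After line 4 (pop(0) -> c = 14): lst = [20, 3]

14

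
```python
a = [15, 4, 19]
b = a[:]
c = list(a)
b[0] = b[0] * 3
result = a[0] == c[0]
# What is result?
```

After line 1: a = [15, 4, 19]
After line 2 (b = a[:], copy): a = [15, 4, 19], b = [15, 4, 19]
After line 3 (c = list(a) is a copy, new object): c = [15, 4, 19]
After line 4 (b[0] = 15 * 3 = 45; only b mutates (copy)): a = [15, 4, 19], b = [45, 4, 19], c = [15, 4, 19]
After line 5 (a[0] = 15, c[0] = 15; result = True)

True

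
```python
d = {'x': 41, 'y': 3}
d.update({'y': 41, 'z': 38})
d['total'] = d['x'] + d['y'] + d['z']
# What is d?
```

After line 1: d = {'x': 41, 'y': 3}
After line 2 (y overwritten, z added): d = {'x': 41, 'y': 41, 'z': 38}
After line 3 (total = 41 + 41 + 38 = 120): d = {'x': 41, 'y': 41, 'z': 38, 'total': 120}

{'x': 41, 'y': 41, 'z': 38, 'total': 120}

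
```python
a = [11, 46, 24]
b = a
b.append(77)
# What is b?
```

After line 1: a = [11, 46, 24]
After line 2 (b = a is an alias, same object): a = [11, 46, 24], b = [11, 46, 24]
After line 3 (b.append mutates the shared list): a = [11, 46, 24, 77], b = [11, 46, 24, 77]

[11, 46, 24, 77]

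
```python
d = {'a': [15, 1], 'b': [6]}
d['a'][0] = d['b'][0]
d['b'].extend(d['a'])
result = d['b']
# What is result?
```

After line 1: d = {'a': [15, 1], 'b': [6]}
After line 2 (a[0] = b[0] = 6): d = {'a': [6, 1], 'b': [6]}
After line 3 (b.extend(a) appends [6, 1]): d = {'a': [6, 1], 'b': [6, 6, 1]}
After line 4: result = d['b'] = [6, 6, 1]

[6, 6, 1]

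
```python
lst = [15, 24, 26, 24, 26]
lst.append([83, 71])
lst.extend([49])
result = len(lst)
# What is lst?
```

After line 1: lst = [15, 24, 26, 24, 26]
After line 2 (append adds [83, 71] as single element): lst = [15, 24, 26, 24, 26, [83, 71]]
After line 3 (extend unpacks [49], adds 49): lst = [15, 24, 26, 24, 26, [83, 71], 49]
After line 4: result = len(lst) = 7

[15, 24, 26, 24, 26, [83, 71], 49]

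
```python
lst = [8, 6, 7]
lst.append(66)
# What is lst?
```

[8, 6, 7, 66]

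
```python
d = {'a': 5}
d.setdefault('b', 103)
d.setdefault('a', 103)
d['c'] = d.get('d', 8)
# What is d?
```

After line 1: d = {'a': 5}
After line 2 (setdefault adds 'b'=103): d = {'a': 5, 'b': 103}
After line 3 (setdefault 'a' no-op, already exists): d = {'a': 5, 'b': 103}
After line 4 (get('d', 8) returns default since 'd' not in d): d = {'a': 5, 'b': 103, 'c': 8}

{'a': 5, 'b': 103, 'c': 8}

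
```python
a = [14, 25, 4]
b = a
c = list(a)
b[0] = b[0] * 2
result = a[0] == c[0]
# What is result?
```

After line 1: a = [14, 25, 4]
After line 2 (b = a, alias): a = [14, 25, 4], b = [14, 25, 4]
After line 3 (c = list(a) is a copy, new object): c = [14, 25, 4]
After line 4 (b[0] = 14 * 2 = 28; mutates shared a/b): a = b = [28, 25, 4], c = [14, 25, 4]
After line 5 (a[0] = 28, c[0] = 14; result = False)

False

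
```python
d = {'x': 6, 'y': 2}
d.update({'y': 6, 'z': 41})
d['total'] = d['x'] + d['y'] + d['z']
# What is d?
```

After line 1: d = {'x': 6, 'y': 2}
After line 2 (y overwritten, z added): d = {'x': 6, 'y': 6, 'z': 41}
After line 3 (total = 6 + 6 + 41 = 53): d = {'x': 6, 'y': 6, 'z': 41, 'total': 53}

{'x': 6, 'y': 6, 'z': 41, 'total': 53}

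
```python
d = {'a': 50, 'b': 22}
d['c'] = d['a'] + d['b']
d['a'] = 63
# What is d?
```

After line 1: d = {'a': 50, 'b': 22}
After line 2 (d['c'] = 50 + 22): d = {'a': 50, 'b': 22, 'c': 72}
After line 3: d = {'a': 63, 'b': 22, 'c': 72}

{'a': 63, 'b': 22, 'c': 72}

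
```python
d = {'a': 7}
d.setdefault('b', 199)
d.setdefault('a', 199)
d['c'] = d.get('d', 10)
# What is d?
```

After line 1: d = {'a': 7}
After line 2 (setdefault adds 'b'=199): d = {'a': 7, 'b': 199}
After line 3 (setdefault 'a' no-op, already exists): d = {'a': 7, 'b': 199}
After line 4 (get('d', 10) returns default since 'd' not in d): d = {'a': 7, 'b': 199, 'c': 10}

{'a': 7, 'b': 199, 'c': 10}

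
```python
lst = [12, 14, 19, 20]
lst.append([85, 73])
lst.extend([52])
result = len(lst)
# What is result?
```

After line 1: lst = [12, 14, 19, 20]
After line 2 (append adds [85, 73] as single element): lst = [12, 14, 19, 20, [85, 73]]
After line 3 (extend unpacks [52], adds 52): lst = [12, 14, 19, 20, [85, 73], 52]
After line 4: result = len(lst) = 6

6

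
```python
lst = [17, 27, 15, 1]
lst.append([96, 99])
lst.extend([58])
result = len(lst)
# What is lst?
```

After line 1: lst = [17, 27, 15, 1]
After line 2 (append adds [96, 99] as single element): lst = [17, 27, 15, 1, [96, 99]]
After line 3 (extend unpacks [58], adds 58): lst = [17, 27, 15, 1, [96, 99], 58]
After line 4: result = len(lst) = 6

[17, 27, 15, 1, [96, 99], 58]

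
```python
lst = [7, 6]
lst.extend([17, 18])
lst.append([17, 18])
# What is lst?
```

After line 1: lst = [7, 6]
After line 2 (extend unpacks [17, 18]): lst = [7, 6, 17, 18]
After line 3 (append adds [17, 18] as single element): lst = [7, 6, 17, 18, [17, 18]]

[7, 6, 17, 18, [17, 18]]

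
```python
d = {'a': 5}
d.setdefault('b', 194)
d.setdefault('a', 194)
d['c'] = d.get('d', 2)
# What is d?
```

After line 1: d = {'a': 5}
After line 2 (setdefault adds 'b'=194): d = {'a': 5, 'b': 194}
After line 3 (setdefault 'a' no-op, already exists): d = {'a': 5, 'b': 194}
After line 4 (get('d', 2) returns default since 'd' not in d): d = {'a': 5, 'b': 194, 'c': 2}

{'a': 5, 'b': 194, 'c': 2}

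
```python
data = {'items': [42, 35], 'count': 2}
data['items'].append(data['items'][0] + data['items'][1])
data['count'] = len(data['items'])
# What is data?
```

After line 1: data = {'items': [42, 35], 'count': 2}
After line 2 (append 42 + 35 = 77): data = {'items': [42, 35, 77], 'count': 2}
After line 3 (count = len(items) = 3): data = {'items': [42, 35, 77], 'count': 3}

{'items': [42, 35, 77], 'count': 3}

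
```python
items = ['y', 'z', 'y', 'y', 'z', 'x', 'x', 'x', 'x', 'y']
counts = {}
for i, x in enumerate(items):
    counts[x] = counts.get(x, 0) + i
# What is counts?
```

Initial: counts = {}, items = ['y', 'z', 'y', 'y', 'z', 'x', 'x', 'x', 'x', 'y']
i=0, x='y': counts = {'y': 0}
i=1, x='z': counts = {'y': 0, 'z': 1}
i=2, x='y': counts = {'y': 2, 'z': 1}
i=3, x='y': counts = {'y': 5, 'z': 1}
i=4, x='z': counts = {'y': 5, 'z': 5}
i=5, x='x': counts = {'y': 5, 'z': 5, 'x': 5}
i=6, x='x': counts = {'y': 5, 'z': 5, 'x': 11}
i=7, x='x': counts = {'y': 5, 'z': 5, 'x': 18}
i=8, x='x': counts = {'y': 5, 'z': 5, 'x': 26}
i=9, x='y': counts = {'y': 14, 'z': 5, 'x': 26}

{'y': 14, 'z': 5, 'x': 26}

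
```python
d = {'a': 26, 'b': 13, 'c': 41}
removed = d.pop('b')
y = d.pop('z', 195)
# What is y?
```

After line 1: d = {'a': 26, 'b': 13, 'c': 41}
After line 2 (pop 'b' returns 13): d = {'a': 26, 'c': 41}, removed = 13
After line 3 (pop 'z' missing, returns default 195): d = {'a': 26, 'c': 41}, y = 195

195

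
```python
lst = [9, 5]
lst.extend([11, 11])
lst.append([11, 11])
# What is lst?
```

After line 1: lst = [9, 5]
After line 2 (extend unpacks [11, 11]): lst = [9, 5, 11, 11]
After line 3 (append adds [11, 11] as single element): lst = [9, 5, 11, 11, [11, 11]]

[9, 5, 11, 11, [11, 11]]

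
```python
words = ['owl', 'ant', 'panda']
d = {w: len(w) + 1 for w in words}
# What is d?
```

{'owl': 4, 'ant': 4, 'panda': 6}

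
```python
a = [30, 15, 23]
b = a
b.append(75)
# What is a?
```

After line 1: a = [30, 15, 23]
After line 2 (b = a is an alias, same object): a = [30, 15, 23], b = [30, 15, 23]
After line 3 (b.append mutates the shared list): a = [30, 15, 23, 75], b = [30, 15, 23, 75]

[30, 15, 23, 75]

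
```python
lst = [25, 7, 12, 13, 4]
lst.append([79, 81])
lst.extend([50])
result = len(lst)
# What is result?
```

After line 1: lst = [25, 7, 12, 13, 4]
After line 2 (append adds [79, 81] as single element): lst = [25, 7, 12, 13, 4, [79, 81]]
After line 3 (extend unpacks [50], adds 50): lst = [25, 7, 12, 13, 4, [79, 81], 50]
After line 4: result = len(lst) = 7

7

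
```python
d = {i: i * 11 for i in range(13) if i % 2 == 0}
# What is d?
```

{0: 0, 2: 22, 4: 44, 6: 66, 8: 88, 10: 110, 12: 132}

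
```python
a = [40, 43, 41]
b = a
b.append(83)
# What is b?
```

After line 1: a = [40, 43, 41]
After line 2 (b = a is an alias, same object): a = [40, 43, 41], b = [40, 43, 41]
After line 3 (b.append mutates the shared list): a = [40, 43, 41, 83], b = [40, 43, 41, 83]

[40, 43, 41, 83]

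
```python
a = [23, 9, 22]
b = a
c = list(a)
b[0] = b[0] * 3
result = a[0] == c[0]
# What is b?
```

After line 1: a = [23, 9, 22]
After line 2 (b = a, alias): a = [23, 9, 22], b = [23, 9, 22]
After line 3 (c = list(a) is a copy, new object): c = [23, 9, 22]
After line 4 (b[0] = 23 * 3 = 69; mutates shared a/b): a = b = [69, 9, 22], c = [23, 9, 22]
After line 5 (a[0] = 69, c[0] = 23; result = False)

[69, 9, 22]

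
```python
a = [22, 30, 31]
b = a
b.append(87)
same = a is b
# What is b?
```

After line 1: a = [22, 30, 31]
After line 2 (b = a is an alias, same object): a = [22, 30, 31], b = [22, 30, 31]
After line 3 (b.append mutates the shared list): a = [22, 30, 31, 87], b = [22, 30, 31, 87]
After line 4 (same = a is b; same object -> True): same = True

[22, 30, 31, 87]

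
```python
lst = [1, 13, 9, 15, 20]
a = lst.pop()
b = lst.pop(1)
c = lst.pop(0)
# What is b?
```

After line 1: lst = [1, 13, 9, 15, 20]
After line 2 (pop() -> a = 20): lst = [1, 13, 9, 15]
After line 3 (pop(1) -> b = 13): lst = [1, 9, 15]
After line 4 (pop(0) -> c = 1): lst = [9, 15]

13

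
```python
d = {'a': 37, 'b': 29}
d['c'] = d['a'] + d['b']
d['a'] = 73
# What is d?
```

After line 1: d = {'a': 37, 'b': 29}
After line 2 (d['c'] = 37 + 29): d = {'a': 37, 'b': 29, 'c': 66}
After line 3: d = {'a': 73, 'b': 29, 'c': 66}

{'a': 73, 'b': 29, 'c': 66}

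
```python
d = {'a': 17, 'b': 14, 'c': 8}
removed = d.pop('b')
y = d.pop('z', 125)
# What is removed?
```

After line 1: d = {'a': 17, 'b': 14, 'c': 8}
After line 2 (pop 'b' returns 14): d = {'a': 17, 'c': 8}, removed = 14
After line 3 (pop 'z' missing, returns default 125): d = {'a': 17, 'c': 8}, y = 125

14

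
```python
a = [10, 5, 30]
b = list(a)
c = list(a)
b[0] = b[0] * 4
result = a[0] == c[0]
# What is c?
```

After line 1: a = [10, 5, 30]
After line 2 (b = list(a), copy): a = [10, 5, 30], b = [10, 5, 30]
After line 3 (c = list(a) is a copy, new object): c = [10, 5, 30]
After line 4 (b[0] = 10 * 4 = 40; only b mutates (copy)): a = [10, 5, 30], b = [40, 5, 30], c = [10, 5, 30]
After line 5 (a[0] = 10, c[0] = 10; result = True)

[10, 5, 30]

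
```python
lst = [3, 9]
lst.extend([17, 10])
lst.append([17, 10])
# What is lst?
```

After line 1: lst = [3, 9]
After line 2 (extend unpacks [17, 10]): lst = [3, 9, 17, 10]
After line 3 (append adds [17, 10] as single element): lst = [3, 9, 17, 10, [17, 10]]

[3, 9, 17, 10, [17, 10]]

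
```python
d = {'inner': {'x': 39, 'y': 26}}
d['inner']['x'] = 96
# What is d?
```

After line 1: d = {'inner': {'x': 39, 'y': 26}}
After line 2 (inner x overwritten): d = {'inner': {'x': 96, 'y': 26}}

{'inner': {'x': 96, 'y': 26}}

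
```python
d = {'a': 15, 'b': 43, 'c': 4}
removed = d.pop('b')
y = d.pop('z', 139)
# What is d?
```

After line 1: d = {'a': 15, 'b': 43, 'c': 4}
After line 2 (pop 'b' returns 43): d = {'a': 15, 'c': 4}, removed = 43
After line 3 (pop 'z' missing, returns default 139): d = {'a': 15, 'c': 4}, y = 139

{'a': 15, 'c': 4}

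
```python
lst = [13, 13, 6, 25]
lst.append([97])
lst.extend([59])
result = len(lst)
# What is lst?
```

After line 1: lst = [13, 13, 6, 25]
After line 2 (append adds [97] as single element): lst = [13, 13, 6, 25, [97]]
After line 3 (extend unpacks [59], adds 59): lst = [13, 13, 6, 25, [97], 59]
After line 4: result = len(lst) = 6

[13, 13, 6, 25, [97], 59]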